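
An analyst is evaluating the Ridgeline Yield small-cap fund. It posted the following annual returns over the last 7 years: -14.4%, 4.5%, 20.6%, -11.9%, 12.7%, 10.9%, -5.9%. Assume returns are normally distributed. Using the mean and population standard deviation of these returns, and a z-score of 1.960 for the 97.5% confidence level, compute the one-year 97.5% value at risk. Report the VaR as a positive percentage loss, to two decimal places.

r̄ = (-14.4 + 4.5 + 20.6 − 11.9 + 12.7 + 10.9 − 5.9) / 7 = 16.50 / 7 = 2.3571%
Σ(r − r̄)² = 1069.5971; population σ = √(1069.5971/7) = 12.3612%
VaR = −(r̄ − z·σ) = −(2.3571 − 1.960 × 12.3612) = −(-21.8709) = 21.8709%

21.87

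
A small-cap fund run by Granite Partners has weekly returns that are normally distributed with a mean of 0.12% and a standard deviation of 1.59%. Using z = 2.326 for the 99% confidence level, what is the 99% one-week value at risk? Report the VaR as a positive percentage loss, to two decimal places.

VaR (as % loss) = −(μ − z·σ) = −(0.12% − 2.326 × 1.59%) = −(-3.57834%) = 3.57834%

3.58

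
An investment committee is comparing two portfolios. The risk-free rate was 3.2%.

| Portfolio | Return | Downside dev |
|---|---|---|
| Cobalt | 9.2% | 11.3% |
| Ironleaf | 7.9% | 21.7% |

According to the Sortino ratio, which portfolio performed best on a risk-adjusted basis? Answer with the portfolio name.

Cobalt

Cobalt: Sortino ratio = (9.2% − 3.2%) / 11.3% = 0.531
Ironleaf: Sortino ratio = (7.9% − 3.2%) / 21.7% = 0.217
Highest: Cobalt (0.531).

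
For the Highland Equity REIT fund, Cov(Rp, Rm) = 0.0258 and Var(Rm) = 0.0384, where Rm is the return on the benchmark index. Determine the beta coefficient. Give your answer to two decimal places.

β = Cov(Rp, Rm) / Var(Rm) = 0.0258 / 0.0384 = 0.6719

0.67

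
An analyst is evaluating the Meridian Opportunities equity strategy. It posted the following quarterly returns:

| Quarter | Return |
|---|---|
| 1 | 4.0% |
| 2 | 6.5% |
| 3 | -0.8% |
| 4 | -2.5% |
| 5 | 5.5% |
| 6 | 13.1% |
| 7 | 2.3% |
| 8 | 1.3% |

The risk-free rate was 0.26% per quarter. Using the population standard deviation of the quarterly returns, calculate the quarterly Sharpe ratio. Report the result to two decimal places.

0.75

Mean return μ = 29.40 / 8 = 3.6750%
Population σ = √[Σ(r − μ)² / 8] = √[165.9350 / 8] = √20.7419 = 4.5543%
Sharpe = (μ − rf) / σ = (3.6750 − 0.26) / 4.5543 = 3.4150 / 4.5543 = 0.7498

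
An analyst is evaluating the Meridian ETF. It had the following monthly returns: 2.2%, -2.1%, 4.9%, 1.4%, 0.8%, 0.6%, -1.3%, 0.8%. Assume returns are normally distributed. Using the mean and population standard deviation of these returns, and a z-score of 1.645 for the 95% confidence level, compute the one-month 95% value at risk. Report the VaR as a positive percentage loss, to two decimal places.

2.37

r̄ = (2.2 − 2.1 + 4.9 + 1.4 + 0.8 + 0.6 − 1.3 + 0.8) / 8 = 0.9125%
Population σ = √[Σ(r − r̄)² / 8] = √[31.8888 / 8] = √3.9861 = 1.9965%
VaR = −(r̄ − z·σ) = −(0.9125 − 1.645 × 1.9965) = −(-2.3717) = 2.3717%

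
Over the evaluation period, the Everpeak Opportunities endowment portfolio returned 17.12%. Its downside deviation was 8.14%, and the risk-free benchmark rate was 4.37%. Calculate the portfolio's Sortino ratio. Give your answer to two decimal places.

Sortino = (Rp − Rf) / σd = (17.12% − 4.37%) / 8.14% = 12.75% / 8.14% = 1.5663

1.57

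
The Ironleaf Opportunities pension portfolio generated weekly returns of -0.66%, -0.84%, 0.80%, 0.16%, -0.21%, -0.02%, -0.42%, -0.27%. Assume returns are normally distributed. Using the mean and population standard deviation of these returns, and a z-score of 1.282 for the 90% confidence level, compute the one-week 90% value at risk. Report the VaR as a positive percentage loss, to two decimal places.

0.80

r̄ = (-0.66 − 0.84 + 0.8 + 0.16 − 0.21 − 0.02 − 0.42 − 0.27) / 8 = -0.1825%
Σ(r − r̄)² = (-0.66 − (-0.1825))² + (-0.84 − (-0.1825))² + (0.8 − (-0.1825))² + … = 1.8342
population σ = √(1.8342 / 8) = √0.2293 = 0.4789%
VaR = −(r̄ − z·σ) = −(-0.1825 − 1.282 × 0.4789) = −(-0.7964) = 0.7964%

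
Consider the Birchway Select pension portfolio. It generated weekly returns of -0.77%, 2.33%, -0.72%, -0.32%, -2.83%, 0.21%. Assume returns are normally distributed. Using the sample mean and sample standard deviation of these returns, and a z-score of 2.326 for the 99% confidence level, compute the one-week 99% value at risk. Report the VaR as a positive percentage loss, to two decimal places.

4.24

Mean return r̄ = -2.100 / 6 = -0.3500%
Sample std dev = √[13.9606 / 5] = 1.6710%
VaR = −(r̄ − z·σ) = −(-0.3500 − 2.326 × 1.6710) = −(-4.2367) = 4.2367%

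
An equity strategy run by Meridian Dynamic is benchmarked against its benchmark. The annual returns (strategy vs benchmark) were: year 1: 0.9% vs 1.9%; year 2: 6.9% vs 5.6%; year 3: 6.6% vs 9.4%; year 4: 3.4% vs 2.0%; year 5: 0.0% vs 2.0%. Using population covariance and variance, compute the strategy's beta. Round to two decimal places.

0.79

r̄p = 3.5600%,  r̄m = 4.1800%
Cov = Σ(rp − r̄p)(rm − r̄m) / 5 = 6.9572
Var(rm) = Σ(rm − r̄m)² / 5 = 8.7936
β = Cov / Var = 6.9572 / 8.7936 = 0.7912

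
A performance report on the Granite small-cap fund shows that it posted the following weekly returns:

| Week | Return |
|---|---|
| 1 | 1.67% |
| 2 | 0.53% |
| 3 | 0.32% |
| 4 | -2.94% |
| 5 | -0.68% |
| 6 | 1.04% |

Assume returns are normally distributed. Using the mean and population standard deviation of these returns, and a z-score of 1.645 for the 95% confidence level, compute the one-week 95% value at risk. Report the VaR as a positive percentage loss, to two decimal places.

r̄ = (1.67 + 0.53 + 0.32 − 2.94 − 0.68 + 1.04) / 6 = -0.060 / 6 = -0.0100%
Population σ = √[Σ(r − r̄)² / 6] = √[13.3592 / 6] = √2.2265 = 1.4921%
VaR = −(r̄ − z·σ) = −(-0.0100 − 1.645 × 1.4921) = −(-2.4645) = 2.4645%

2.46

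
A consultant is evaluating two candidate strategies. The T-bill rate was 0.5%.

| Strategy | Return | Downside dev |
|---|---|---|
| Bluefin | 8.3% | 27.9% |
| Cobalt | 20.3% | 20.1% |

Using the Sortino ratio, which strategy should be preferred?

Bluefin: Sortino ratio = (8.3% − 0.5%) / 27.9% = 0.280
Cobalt: Sortino ratio = (20.3% − 0.5%) / 20.1% = 0.985
Highest: Cobalt (0.985).

Cobalt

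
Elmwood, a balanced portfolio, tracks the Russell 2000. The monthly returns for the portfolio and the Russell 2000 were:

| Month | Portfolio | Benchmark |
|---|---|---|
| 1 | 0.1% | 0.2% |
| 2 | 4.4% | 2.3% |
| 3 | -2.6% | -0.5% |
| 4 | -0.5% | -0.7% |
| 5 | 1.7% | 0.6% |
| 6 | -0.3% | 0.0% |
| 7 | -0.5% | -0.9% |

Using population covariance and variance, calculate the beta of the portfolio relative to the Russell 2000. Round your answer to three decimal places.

r̄p = 0.3286%,  r̄m = 0.1429%
Cov = Σ(rp − r̄p)(rm − r̄m) / 7 = 1.8473
Var(rm) = Σ(rm − r̄m)² / 7 = 1.0139
β = Cov / Var = 1.8473 / 1.0139 = 1.8220

1.822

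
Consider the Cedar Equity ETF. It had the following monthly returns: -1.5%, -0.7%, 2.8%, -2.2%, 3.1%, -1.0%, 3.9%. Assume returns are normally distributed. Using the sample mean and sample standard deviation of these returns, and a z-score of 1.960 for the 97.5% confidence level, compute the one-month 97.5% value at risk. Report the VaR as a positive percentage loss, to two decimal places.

Mean return r̄ = 4.40 / 7 = 0.6286%
Σ(r − r̄)² = (-1.5 − 0.6286)² + (-0.7 − 0.6286)² + … = 38.4743
σ = √[38.4743 / 6] = 2.5323%
VaR = −(r̄ − z·σ) = −(0.6286 − 1.960 × 2.5323) = −(-4.3347) = 4.3347%

4.33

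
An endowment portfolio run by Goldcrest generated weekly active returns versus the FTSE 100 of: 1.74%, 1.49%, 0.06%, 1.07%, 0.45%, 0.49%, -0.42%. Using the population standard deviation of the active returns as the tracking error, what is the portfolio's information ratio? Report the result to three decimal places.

0.970

μ = (1.74 + 1.49 + 0.06 + 1.07 + 0.45 + 0.49 − 0.42) / 7 = 4.880 / 7 = 0.6971%
Population σ = √[Σ(r − μ)² / 7] = √[3.6131 / 7] = √0.5162 = 0.7185%
IR = μ / tracking error = 0.6971 / 0.7185 = 0.9702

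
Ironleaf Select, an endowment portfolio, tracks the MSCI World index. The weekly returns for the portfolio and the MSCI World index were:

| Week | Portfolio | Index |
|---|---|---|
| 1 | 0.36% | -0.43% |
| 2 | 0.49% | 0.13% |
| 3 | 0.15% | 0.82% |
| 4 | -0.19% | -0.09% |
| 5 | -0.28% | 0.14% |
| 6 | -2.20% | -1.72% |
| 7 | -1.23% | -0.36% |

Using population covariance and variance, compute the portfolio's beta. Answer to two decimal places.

0.99

r̄p = -0.4143%,  r̄m = -0.2157%
Cov = Σ(rp − r̄p)(rm − r̄m) / 7 = 0.5159
Var(rm) = Σ(rm − r̄m)² / 7 = 0.5235
β = Cov / Var = 0.5159 / 0.5235 = 0.9855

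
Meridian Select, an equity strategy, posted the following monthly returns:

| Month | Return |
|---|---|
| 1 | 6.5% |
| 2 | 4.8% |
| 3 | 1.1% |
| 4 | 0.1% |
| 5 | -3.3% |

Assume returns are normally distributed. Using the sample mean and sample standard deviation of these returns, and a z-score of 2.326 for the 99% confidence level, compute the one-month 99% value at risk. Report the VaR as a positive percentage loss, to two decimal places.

7.20

r̄ = (6.5 + 4.8 + 1.1 + 0.1 − 3.3) / 5 = 1.8400%
Σ(r − r̄)² = (6.5 − 1.8400)² + (4.8 − 1.8400)² + (1.1 − 1.8400)² + … = 60.4720
σ = √[60.4720 / 4] = 3.8882%
VaR = −(r̄ − z·σ) = −(1.8400 − 2.326 × 3.8882) = −(-7.2040) = 7.2040%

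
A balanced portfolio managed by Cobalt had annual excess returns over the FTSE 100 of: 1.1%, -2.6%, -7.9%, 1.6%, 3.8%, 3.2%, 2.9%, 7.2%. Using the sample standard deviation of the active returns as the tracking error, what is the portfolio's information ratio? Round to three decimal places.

r̄ = (1.1 − 2.6 − 7.9 + 1.6 + 3.8 + 3.2 + 2.9 + 7.2) / 8 = 9.30 / 8 = 1.1625%
Σ(r − r̄)² = 147.0588; sample σ = √(147.0588/7) = 4.5835%
IR = r̄ / tracking error = 1.1625 / 4.5835 = 0.2536

0.254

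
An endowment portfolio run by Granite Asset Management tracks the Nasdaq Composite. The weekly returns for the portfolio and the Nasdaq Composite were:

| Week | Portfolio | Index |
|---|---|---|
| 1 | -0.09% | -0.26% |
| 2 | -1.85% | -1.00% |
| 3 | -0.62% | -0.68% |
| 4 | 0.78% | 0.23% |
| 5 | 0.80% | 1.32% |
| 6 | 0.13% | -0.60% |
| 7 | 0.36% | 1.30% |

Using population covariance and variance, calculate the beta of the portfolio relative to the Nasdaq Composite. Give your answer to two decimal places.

0.74

r̄p = -0.0700%,  r̄m = 0.0443%
Cov = Σ(rp − r̄p)(rm − r̄m) / 7 = 0.5632
Var(rm) = Σ(rm − r̄m)² / 7 = 0.7659
β = Cov / Var = 0.5632 / 0.7659 = 0.7353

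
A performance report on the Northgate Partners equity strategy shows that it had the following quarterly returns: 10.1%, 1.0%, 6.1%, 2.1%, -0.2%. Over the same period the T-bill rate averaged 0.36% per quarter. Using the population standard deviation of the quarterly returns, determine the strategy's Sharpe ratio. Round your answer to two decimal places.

0.91

r̄ = (10.1 + 1 + 6.1 + 2.1 − 0.2) / 5 = 3.8200%
Population std dev = √[71.7080 / 5] = 3.7870%
Sharpe = (r̄ − rf) / σ = (3.8200 − 0.36) / 3.7870 = 3.4600 / 3.7870 = 0.9137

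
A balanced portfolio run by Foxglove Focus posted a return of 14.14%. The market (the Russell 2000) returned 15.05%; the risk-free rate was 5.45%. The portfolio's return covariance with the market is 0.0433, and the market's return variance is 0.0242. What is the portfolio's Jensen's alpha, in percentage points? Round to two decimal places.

-8.49

β = Cov / Var = 0.0433 / 0.0242 = 1.7893
E[R] = Rf + β(Rm − Rf) = 5.45% + 1.7893 × (15.05% − 5.45%) = 22.6273%
α = Rp − E[R] = 14.14% − 22.6273% = -8.4873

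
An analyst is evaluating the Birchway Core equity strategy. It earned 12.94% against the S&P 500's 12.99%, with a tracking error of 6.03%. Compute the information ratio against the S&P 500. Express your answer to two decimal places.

-0.01

IR = (Rp − Rb) / TE = (12.94% − 12.99%) / 6.03% = -0.05% / 6.03% = -0.0083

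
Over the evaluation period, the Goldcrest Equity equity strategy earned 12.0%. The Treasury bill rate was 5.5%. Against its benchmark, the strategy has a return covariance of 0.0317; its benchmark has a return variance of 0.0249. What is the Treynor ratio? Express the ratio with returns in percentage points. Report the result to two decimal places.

β = Cov / Var = 0.0317 / 0.0249 = 1.2731
Treynor = (Rp − Rf) / β = (12.0% − 5.5%) / 1.2731 = 6.50 / 1.2731 = 5.1056

5.11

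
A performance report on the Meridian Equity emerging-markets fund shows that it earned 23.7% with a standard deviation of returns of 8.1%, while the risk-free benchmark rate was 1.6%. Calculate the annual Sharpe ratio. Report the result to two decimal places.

2.73

Sharpe = (Rp − Rf) / σp = (23.7% − 1.6%) / 8.1% = 22.10% / 8.1% = 2.7284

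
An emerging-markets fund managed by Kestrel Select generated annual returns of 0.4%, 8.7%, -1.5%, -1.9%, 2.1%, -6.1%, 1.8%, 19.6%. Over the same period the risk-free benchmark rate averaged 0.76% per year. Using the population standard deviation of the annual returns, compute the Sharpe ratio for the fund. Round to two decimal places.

0.29

Mean return r̄ = 23.10 / 8 = 2.8875%
Σ(r − r̄)² = 444.0288; population σ = √(444.0288/8) = 7.4501%
Sharpe = (r̄ − rf) / σ = (2.8875 − 0.76) / 7.4501 = 2.1275 / 7.4501 = 0.2856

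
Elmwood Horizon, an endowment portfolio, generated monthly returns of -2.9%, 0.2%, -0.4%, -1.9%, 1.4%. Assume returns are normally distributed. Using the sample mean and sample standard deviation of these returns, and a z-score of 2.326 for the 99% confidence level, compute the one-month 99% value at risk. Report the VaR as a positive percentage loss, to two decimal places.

r̄ = (-2.9 + 0.2 − 0.4 − 1.9 + 1.4) / 5 = -3.60 / 5 = -0.7200%
Sample σ = √[Σ(r − r̄)² / 4] = √[11.5880 / 4] = √2.8970 = 1.7021%
VaR = −(r̄ − z·σ) = −(-0.7200 − 2.326 × 1.7021) = −(-4.6791) = 4.6791%

4.68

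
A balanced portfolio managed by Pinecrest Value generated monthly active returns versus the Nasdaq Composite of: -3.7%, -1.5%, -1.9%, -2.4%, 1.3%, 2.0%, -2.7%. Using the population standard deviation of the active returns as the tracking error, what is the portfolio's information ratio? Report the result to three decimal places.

Mean return r̄ = -8.90 / 7 = -1.2714%
Population σ = √[Σ(r − r̄)² / 7] = √[26.9743 / 7] = √3.8535 = 1.9630%
IR = r̄ / tracking error = -1.2714 / 1.9630 = -0.6477

-0.648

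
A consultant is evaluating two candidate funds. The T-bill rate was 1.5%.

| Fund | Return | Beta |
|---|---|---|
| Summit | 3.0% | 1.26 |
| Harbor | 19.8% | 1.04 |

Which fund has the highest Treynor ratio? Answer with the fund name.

Summit: Treynor = (3.0% − 1.5%) / 1.26 = 1.190
Harbor: Treynor = (19.8% − 1.5%) / 1.04 = 17.596
Highest: Harbor (17.596).

Harbor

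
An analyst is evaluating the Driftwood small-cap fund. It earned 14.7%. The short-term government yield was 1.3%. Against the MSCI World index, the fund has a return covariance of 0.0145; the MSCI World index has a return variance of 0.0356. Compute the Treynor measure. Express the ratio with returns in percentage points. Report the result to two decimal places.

β = Cov / Var = 0.0145 / 0.0356 = 0.4073
Treynor = (Rp − Rf) / β = (14.7% − 1.3%) / 0.4073 = 13.40 / 0.4073 = 32.8996

32.90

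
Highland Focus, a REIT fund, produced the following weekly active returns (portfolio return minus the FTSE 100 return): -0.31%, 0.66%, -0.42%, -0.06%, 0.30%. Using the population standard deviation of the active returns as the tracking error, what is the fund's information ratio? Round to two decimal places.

r̄ = (-0.31 + 0.66 − 0.42 − 0.06 + 0.3) / 5 = 0.0340%
Σ(r − r̄)² = (-0.31 − 0.0340)² + (0.66 − 0.0340)² + … = 0.7959
σ = √[0.7959 / 5] = 0.3990%
IR = r̄ / tracking error = 0.0340 / 0.3990 = 0.0852

0.09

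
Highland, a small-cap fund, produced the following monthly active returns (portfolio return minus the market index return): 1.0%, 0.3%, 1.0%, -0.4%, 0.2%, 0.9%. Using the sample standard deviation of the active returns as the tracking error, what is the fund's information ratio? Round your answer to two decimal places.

μ = (1 + 0.3 + 1 − 0.4 + 0.2 + 0.9) / 6 = 0.5000%
Sample σ = √[Σ(r − μ)² / 5] = √[1.6000 / 5] = √0.3200 = 0.5657%
IR = μ / tracking error = 0.5000 / 0.5657 = 0.8839

0.88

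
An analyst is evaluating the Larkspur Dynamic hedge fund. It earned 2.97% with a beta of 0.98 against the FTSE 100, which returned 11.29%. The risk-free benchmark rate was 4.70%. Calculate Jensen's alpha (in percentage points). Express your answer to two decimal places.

-8.19

CAPM expected return = Rf + β(Rm − Rf) = 4.70% + 0.98 × (11.29% − 4.70%) = 4.7 + 0.98 × 6.59 = 11.1582%
Jensen's α = Rp − E[R] = 2.97% − 11.1582% = -8.1882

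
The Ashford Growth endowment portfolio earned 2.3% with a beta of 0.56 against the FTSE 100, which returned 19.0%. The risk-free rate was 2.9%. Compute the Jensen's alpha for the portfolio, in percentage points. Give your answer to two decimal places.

CAPM expected return = Rf + β(Rm − Rf) = 2.9% + 0.56 × (19.0% − 2.9%) = 2.9 + 0.56 × 16.10 = 11.9160%
Jensen's α = Rp − E[R] = 2.3% − 11.9160% = -9.6160

-9.62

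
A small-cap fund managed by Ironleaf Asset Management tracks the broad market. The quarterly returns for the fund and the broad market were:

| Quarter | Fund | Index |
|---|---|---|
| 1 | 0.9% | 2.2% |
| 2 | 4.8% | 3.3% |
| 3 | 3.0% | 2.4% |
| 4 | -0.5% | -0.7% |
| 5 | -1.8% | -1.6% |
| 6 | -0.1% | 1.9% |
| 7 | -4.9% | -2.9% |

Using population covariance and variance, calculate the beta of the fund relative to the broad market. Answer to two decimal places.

1.23

r̄p = 0.2000%,  r̄m = 0.6571%
Cov = Σ(rp − r̄p)(rm − r̄m) / 7 = 5.9071
Var(rm) = Σ(rm − r̄m)² / 7 = 4.7910
β = Cov / Var = 5.9071 / 4.7910 = 1.2330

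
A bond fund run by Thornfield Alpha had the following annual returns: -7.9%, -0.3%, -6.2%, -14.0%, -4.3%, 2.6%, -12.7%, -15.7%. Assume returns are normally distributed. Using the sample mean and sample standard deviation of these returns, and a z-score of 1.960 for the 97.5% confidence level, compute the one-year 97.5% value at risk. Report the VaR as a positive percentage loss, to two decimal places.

20.19

r̄ = (-7.9 − 0.3 − 6.2 − 14 − 4.3 + 2.6 − 12.7 − 15.7) / 8 = -7.3125%
Sample std dev = √[302.1888 / 7] = 6.5704%
VaR = −(r̄ − z·σ) = −(-7.3125 − 1.960 × 6.5704) = −(-20.1905) = 20.1905%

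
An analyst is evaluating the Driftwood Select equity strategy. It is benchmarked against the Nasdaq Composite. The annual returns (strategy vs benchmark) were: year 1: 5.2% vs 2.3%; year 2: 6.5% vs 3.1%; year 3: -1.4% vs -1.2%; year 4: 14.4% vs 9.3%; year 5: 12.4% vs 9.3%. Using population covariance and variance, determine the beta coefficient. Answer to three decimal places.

r̄p = 7.4200%,  r̄m = 4.5600%
Cov = Σ(rp − r̄p)(rm − r̄m) / 5 = 22.7708
Var(rm) = Σ(rm − r̄m)² / 5 = 17.0704
β = Cov / Var = 22.7708 / 17.0704 = 1.3339

1.334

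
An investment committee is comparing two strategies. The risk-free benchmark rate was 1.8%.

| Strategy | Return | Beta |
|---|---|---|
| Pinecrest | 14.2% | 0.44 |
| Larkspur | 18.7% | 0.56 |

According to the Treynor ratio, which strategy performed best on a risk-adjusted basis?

Pinecrest: Treynor = (14.2% − 1.8%) / 0.44 = 28.182
Larkspur: Treynor = (18.7% − 1.8%) / 0.56 = 30.179
Highest: Larkspur (30.179).

Larkspur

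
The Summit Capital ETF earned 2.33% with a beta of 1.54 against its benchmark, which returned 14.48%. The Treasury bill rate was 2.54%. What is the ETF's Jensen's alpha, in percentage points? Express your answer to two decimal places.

-18.60

CAPM expected return = Rf + β(Rm − Rf) = 2.54% + 1.54 × (14.48% − 2.54%) = 2.54 + 1.54 × 11.94 = 20.9276%
Jensen's α = Rp − E[R] = 2.33% − 20.9276% = -18.5976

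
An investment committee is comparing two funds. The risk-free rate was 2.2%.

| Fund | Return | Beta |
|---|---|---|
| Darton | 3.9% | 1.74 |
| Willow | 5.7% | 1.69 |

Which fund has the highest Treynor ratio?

Willow

Darton: Treynor = (3.9% − 2.2%) / 1.74 = 0.977
Willow: Treynor = (5.7% − 2.2%) / 1.69 = 2.071
Highest: Willow (2.071).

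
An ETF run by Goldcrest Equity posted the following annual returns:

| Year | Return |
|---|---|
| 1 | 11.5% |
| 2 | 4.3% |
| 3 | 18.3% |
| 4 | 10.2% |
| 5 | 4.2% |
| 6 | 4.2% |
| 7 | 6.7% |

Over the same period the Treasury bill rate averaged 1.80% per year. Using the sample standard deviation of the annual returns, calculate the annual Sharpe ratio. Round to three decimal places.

1.272

r̄ = (11.5 + 4.3 + 18.3 + 10.2 + 4.2 + 4.2 + 6.7) / 7 = 8.4857%
Σ(r − r̄)² = 165.7886; sample σ = √(165.7886/6) = 5.2566%
Sharpe = (r̄ − rf) / σ = (8.4857 − 1.8) / 5.2566 = 6.6857 / 5.2566 = 1.2719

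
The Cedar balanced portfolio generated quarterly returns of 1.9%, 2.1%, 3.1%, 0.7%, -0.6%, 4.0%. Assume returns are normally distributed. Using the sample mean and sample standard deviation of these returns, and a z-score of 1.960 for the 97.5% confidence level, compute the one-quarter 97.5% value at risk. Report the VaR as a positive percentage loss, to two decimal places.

μ = (1.9 + 2.1 + 3.1 + 0.7 − 0.6 + 4) / 6 = 1.8667%
Sample std dev = √[13.5733 / 5] = 1.6476%
VaR = −(μ − z·σ) = −(1.8667 − 1.960 × 1.6476) = −(-1.3626) = 1.3626%

1.36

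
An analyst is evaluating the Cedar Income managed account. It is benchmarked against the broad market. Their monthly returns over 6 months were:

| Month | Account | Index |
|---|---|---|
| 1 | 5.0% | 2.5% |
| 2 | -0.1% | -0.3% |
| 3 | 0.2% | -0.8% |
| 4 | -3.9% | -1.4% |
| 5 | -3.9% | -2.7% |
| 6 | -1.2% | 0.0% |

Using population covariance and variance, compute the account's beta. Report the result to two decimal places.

r̄p = -0.6500%,  r̄m = -0.4500%
Cov = Σ(rp − r̄p)(rm − r̄m) / 6 = 4.4342
Var(rm) = Σ(rm − r̄m)² / 6 = 2.5025
β = Cov / Var = 4.4342 / 2.5025 = 1.7719

1.77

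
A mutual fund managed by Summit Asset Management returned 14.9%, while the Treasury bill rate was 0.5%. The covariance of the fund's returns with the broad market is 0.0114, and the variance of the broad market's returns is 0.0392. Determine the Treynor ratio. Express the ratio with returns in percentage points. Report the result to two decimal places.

β = Cov / Var = 0.0114 / 0.0392 = 0.2908
Treynor = (Rp − Rf) / β = (14.9% − 0.5%) / 0.2908 = 14.40 / 0.2908 = 49.5186

49.52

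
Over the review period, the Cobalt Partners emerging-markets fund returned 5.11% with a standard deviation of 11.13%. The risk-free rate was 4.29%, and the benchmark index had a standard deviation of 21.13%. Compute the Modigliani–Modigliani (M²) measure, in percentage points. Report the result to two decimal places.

5.85

Sharpe = (Rp − Rf) / σp = (5.11% − 4.29%) / 11.13% = 0.0737
M² = Rf + Sharpe × σm = 4.29% + 0.0737 × 21.13% = 5.8473%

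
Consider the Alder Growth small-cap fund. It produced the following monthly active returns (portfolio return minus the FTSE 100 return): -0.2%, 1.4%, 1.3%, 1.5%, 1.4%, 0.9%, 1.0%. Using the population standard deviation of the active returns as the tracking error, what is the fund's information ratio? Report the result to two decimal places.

1.91

μ = (-0.2 + 1.4 + 1.3 + 1.5 + 1.4 + 0.9 + 1) / 7 = 7.30 / 7 = 1.0429%
Σ(r − μ)² = (-0.2 − 1.0429)² + (1.4 − 1.0429)² + … = 2.0971
population σ = √(2.0971 / 7) = √0.2996 = 0.5474%
IR = μ / tracking error = 1.0429 / 0.5474 = 1.9052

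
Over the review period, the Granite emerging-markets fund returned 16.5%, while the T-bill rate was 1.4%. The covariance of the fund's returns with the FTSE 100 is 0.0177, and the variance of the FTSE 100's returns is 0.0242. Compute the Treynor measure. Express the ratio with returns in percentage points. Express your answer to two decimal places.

β = Cov / Var = 0.0177 / 0.0242 = 0.7314
Treynor = (Rp − Rf) / β = (16.5% − 1.4%) / 0.7314 = 15.10 / 0.7314 = 20.6453

20.65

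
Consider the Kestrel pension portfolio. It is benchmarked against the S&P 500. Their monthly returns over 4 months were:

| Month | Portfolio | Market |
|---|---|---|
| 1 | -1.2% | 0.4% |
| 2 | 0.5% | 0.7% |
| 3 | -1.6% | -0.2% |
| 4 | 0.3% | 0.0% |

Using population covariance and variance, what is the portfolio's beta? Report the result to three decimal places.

1.313

r̄p = -0.5000%,  r̄m = 0.2250%
Cov = Σ(rp − r̄p)(rm − r̄m) / 4 = 0.1600
Var(rm) = Σ(rm − r̄m)² / 4 = 0.1219
β = Cov / Var = 0.1600 / 0.1219 = 1.3126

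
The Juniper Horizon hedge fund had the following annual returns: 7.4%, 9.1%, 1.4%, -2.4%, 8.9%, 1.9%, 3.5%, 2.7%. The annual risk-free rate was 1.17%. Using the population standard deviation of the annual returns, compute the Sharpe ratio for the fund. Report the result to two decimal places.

0.76

Mean return r̄ = 32.50 / 8 = 4.0625%
Population std dev = √[115.6188 / 8] = 3.8016%
Sharpe = (r̄ − rf) / σ = (4.0625 − 1.17) / 3.8016 = 2.8925 / 3.8016 = 0.7609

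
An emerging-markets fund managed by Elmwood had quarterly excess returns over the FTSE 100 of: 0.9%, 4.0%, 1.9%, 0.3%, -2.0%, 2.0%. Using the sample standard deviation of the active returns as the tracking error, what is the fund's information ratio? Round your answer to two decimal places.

r̄ = (0.9 + 4 + 1.9 + 0.3 − 2 + 2) / 6 = 7.10 / 6 = 1.1833%
Sample std dev = √[20.1083 / 5] = 2.0054%
IR = r̄ / tracking error = 1.1833 / 2.0054 = 0.5901

0.59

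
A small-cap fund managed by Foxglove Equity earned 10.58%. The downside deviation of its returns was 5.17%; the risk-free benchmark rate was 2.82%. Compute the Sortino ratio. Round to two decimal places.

1.50

Sortino = (Rp − Rf) / σd = (10.58% − 2.82%) / 5.17% = 7.76% / 5.17% = 1.5010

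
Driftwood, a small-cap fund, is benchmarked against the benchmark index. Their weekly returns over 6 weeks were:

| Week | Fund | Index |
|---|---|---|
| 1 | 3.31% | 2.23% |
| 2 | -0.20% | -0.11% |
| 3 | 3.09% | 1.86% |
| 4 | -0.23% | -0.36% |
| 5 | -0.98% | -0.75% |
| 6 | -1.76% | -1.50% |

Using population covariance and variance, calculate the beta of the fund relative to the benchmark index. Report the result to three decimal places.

1.433

r̄p = 0.5383%,  r̄m = 0.2283%
Cov = Σ(rp − r̄p)(rm − r̄m) / 6 = 2.6452
Var(rm) = Σ(rm − r̄m)² / 6 = 1.8456
β = Cov / Var = 2.6452 / 1.8456 = 1.4332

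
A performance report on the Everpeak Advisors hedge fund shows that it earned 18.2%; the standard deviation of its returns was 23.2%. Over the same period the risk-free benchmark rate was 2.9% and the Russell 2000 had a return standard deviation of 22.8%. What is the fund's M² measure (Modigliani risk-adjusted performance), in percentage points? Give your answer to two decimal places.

17.94

Sharpe = (Rp − Rf) / σp = (18.2% − 2.9%) / 23.2% = 0.6595
M² = Rf + Sharpe × σm = 2.9% + 0.6595 × 22.8% = 17.9366%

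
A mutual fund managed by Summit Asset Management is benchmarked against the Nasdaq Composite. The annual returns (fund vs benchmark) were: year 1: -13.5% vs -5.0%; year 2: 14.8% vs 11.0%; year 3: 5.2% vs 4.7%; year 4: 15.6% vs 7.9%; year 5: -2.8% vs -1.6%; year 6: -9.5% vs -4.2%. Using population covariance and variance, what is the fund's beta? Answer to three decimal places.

1.797

r̄p = 1.6333%,  r̄m = 2.1333%
Cov = Σ(rp − r̄p)(rm − r̄m) / 6 = 66.9089
Var(rm) = Σ(rm − r̄m)² / 6 = 37.2322
β = Cov / Var = 66.9089 / 37.2322 = 1.7971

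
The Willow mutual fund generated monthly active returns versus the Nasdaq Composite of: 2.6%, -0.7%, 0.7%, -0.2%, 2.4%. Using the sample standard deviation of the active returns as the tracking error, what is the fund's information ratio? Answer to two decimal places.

μ = (2.6 − 0.7 + 0.7 − 0.2 + 2.4) / 5 = 0.9600%
Σ(r − μ)² = 8.9320; sample σ = √(8.9320/4) = 1.4943%
IR = μ / tracking error = 0.9600 / 1.4943 = 0.6424

0.64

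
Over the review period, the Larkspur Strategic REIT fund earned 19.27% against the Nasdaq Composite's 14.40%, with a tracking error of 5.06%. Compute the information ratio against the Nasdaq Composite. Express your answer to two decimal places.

IR = (Rp − Rb) / TE = (19.27% − 14.40%) / 5.06% = 4.87% / 5.06% = 0.9625

0.96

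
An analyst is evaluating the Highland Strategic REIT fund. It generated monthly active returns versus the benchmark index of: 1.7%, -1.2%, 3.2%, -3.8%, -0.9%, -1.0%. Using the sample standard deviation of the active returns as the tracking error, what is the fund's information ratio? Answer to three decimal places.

-0.136

r̄ = (1.7 − 1.2 + 3.2 − 3.8 − 0.9 − 1) / 6 = -0.3333%
Sample σ = √[Σ(r − r̄)² / 5] = √[30.1533 / 5] = √6.0307 = 2.4557%
IR = r̄ / tracking error = -0.3333 / 2.4557 = -0.1357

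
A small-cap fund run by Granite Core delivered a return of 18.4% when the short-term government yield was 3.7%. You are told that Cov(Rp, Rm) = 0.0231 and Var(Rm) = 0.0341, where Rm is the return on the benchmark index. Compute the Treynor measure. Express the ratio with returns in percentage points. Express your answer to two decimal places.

β = Cov / Var = 0.0231 / 0.0341 = 0.6774
Treynor = (Rp − Rf) / β = (18.4% − 3.7%) / 0.6774 = 14.70 / 0.6774 = 21.7006

21.70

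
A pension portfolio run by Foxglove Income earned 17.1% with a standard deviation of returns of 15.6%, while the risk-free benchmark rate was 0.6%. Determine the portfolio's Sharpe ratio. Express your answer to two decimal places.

Sharpe = (Rp − Rf) / σp = (17.1% − 0.6%) / 15.6% = 16.50% / 15.6% = 1.0577

1.06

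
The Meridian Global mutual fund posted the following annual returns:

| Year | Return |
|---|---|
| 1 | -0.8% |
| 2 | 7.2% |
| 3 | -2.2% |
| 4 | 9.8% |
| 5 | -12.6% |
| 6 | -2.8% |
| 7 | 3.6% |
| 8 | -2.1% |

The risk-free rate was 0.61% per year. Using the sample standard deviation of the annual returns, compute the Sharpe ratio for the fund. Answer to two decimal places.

-0.09

μ = (-0.8 + 7.2 − 2.2 + 9.8 − 12.6 − 2.8 + 3.6 − 2.1) / 8 = 0.0125%
Σ(r − μ)² = (-0.8 − 0.0125)² + (7.2 − 0.0125)² + (-2.2 − 0.0125)² + … = 337.3288
sample σ = √(337.3288 / 7) = √48.1898 = 6.9419%
Sharpe = (μ − rf) / σ = (0.0125 − 0.61) / 6.9419 = -0.5975 / 6.9419 = -0.0861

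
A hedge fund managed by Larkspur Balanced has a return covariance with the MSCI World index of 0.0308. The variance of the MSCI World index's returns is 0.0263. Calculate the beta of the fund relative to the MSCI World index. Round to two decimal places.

β = Cov(Rp, Rm) / Var(Rm) = 0.0308 / 0.0263 = 1.1711

1.17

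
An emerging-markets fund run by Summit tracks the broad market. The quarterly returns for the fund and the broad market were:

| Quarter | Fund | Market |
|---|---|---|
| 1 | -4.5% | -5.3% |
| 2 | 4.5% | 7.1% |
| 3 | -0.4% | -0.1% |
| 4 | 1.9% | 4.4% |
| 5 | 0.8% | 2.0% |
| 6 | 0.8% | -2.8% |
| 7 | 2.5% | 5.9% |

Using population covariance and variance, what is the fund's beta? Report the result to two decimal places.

r̄p = 0.8000%,  r̄m = 1.6000%
Cov = Σ(rp − r̄p)(rm − r̄m) / 7 = 9.9071
Var(rm) = Σ(rm − r̄m)² / 7 = 18.0857
β = Cov / Var = 9.9071 / 18.0857 = 0.5478

0.55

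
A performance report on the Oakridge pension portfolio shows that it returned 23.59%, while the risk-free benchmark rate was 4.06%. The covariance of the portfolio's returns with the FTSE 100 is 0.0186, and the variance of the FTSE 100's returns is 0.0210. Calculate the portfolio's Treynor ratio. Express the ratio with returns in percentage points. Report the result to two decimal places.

22.05

β = Cov / Var = 0.0186 / 0.0210 = 0.8857
Treynor = (Rp − Rf) / β = (23.59% − 4.06%) / 0.8857 = 19.53 / 0.8857 = 22.0504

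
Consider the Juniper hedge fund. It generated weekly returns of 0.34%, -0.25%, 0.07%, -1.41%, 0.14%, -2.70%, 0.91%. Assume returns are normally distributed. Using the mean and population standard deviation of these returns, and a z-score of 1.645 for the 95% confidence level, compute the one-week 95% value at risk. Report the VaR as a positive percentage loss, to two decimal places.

2.29

r̄ = (0.34 − 0.25 + 0.07 − 1.41 + 0.14 − 2.7 + 0.91) / 7 = -2.900 / 7 = -0.4143%
Σ(r − r̄)² = 9.1074; population σ = √(9.1074/7) = 1.1406%
VaR = −(r̄ − z·σ) = −(-0.4143 − 1.645 × 1.1406) = −(-2.2906) = 2.2906%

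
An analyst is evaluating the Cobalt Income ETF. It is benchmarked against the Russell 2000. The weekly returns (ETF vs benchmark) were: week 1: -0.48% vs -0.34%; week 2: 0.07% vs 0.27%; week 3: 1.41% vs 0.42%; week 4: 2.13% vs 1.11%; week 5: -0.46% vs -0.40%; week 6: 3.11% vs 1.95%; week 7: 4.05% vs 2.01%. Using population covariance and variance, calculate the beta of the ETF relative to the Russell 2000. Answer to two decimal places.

1.75

r̄p = 1.4043%,  r̄m = 0.7171%
Cov = Σ(rp − r̄p)(rm − r̄m) / 7 = 1.4969
Var(rm) = Σ(rm − r̄m)² / 7 = 0.8571
β = Cov / Var = 1.4969 / 0.8571 = 1.7465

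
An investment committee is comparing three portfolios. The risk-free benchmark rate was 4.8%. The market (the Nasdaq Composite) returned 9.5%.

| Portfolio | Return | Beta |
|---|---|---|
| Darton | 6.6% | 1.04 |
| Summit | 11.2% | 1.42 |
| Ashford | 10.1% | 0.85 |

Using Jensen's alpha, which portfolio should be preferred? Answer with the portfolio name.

Darton: α = 6.6% − [4.8% + 1.04 × (9.5% − 4.8%)] = -3.088
Summit: α = 11.2% − [4.8% + 1.42 × (9.5% − 4.8%)] = -0.274
Ashford: α = 10.1% − [4.8% + 0.85 × (9.5% − 4.8%)] = 1.305
Highest: Ashford (1.305).

Ashford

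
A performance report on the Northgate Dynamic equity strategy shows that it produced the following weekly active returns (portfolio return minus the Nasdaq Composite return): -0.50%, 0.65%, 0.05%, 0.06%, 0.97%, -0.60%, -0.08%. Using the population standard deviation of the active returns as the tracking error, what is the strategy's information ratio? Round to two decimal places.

0.15

r̄ = (-0.5 + 0.65 + 0.05 + 0.06 + 0.97 − 0.6 − 0.08) / 7 = 0.0786%
Population σ = √[Σ(r − r̄)² / 7] = √[1.9427 / 7] = √0.2775 = 0.5268%
IR = r̄ / tracking error = 0.0786 / 0.5268 = 0.1492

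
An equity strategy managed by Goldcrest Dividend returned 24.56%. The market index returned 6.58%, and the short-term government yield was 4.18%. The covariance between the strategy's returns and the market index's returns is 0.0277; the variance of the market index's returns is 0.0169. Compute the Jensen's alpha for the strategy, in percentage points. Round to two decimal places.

16.45

β = Cov / Var = 0.0277 / 0.0169 = 1.6391
E[R] = Rf + β(Rm − Rf) = 4.18% + 1.6391 × (6.58% − 4.18%) = 8.1138%
α = Rp − E[R] = 24.56% − 8.1138% = 16.4462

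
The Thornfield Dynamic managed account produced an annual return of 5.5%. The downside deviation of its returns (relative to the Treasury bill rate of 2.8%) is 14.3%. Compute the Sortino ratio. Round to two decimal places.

Sortino = (Rp − Rf) / σd = (5.5% − 2.8%) / 14.3% = 2.70% / 14.3% = 0.1888

0.19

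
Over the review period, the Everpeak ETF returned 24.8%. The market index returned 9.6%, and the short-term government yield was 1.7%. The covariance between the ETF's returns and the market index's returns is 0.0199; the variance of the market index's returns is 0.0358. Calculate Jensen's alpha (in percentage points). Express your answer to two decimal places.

18.71

β = Cov / Var = 0.0199 / 0.0358 = 0.5559
E[R] = Rf + β(Rm − Rf) = 1.7% + 0.5559 × (9.6% − 1.7%) = 6.0916%
α = Rp − E[R] = 24.8% − 6.0916% = 18.7084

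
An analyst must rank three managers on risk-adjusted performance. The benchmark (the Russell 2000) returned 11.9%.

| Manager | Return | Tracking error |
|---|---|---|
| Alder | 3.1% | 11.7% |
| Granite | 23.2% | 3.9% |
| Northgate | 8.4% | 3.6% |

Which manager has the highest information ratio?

Granite

Alder: IR = (3.1% − 11.9%) / 11.7% = -0.752
Granite: IR = (23.2% − 11.9%) / 3.9% = 2.897
Northgate: IR = (8.4% − 11.9%) / 3.6% = -0.972
Highest: Granite (2.897).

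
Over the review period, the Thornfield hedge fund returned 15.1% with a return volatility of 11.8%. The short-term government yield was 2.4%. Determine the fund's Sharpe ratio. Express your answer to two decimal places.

1.08

Sharpe = (Rp − Rf) / σp = (15.1% − 2.4%) / 11.8% = 12.70% / 11.8% = 1.0763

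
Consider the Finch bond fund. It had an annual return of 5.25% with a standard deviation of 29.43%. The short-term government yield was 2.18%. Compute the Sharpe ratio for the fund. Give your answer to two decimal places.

Sharpe = (Rp − Rf) / σp = (5.25% − 2.18%) / 29.43% = 3.07% / 29.43% = 0.1043

0.10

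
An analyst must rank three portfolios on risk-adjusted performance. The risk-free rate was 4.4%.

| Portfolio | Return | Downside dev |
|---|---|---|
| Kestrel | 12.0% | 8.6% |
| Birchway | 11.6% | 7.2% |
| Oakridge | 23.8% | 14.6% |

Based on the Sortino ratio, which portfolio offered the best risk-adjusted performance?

Oakridge

Kestrel: Sortino ratio = (12.0% − 4.4%) / 8.6% = 0.884
Birchway: Sortino ratio = (11.6% − 4.4%) / 7.2% = 1.000
Oakridge: Sortino ratio = (23.8% − 4.4%) / 14.6% = 1.329
Highest: Oakridge (1.329).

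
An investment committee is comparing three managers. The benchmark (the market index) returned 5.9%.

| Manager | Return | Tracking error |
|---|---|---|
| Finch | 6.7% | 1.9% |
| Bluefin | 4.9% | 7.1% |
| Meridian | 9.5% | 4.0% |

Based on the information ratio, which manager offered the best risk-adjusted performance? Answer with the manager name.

Meridian

Finch: IR = (6.7% − 5.9%) / 1.9% = 0.421
Bluefin: IR = (4.9% − 5.9%) / 7.1% = -0.141
Meridian: IR = (9.5% − 5.9%) / 4.0% = 0.900
Highest: Meridian (0.900).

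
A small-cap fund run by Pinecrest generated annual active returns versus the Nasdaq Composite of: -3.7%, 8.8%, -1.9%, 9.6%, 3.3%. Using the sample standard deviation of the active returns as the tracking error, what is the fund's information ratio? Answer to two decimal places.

0.53

r̄ = (-3.7 + 8.8 − 1.9 + 9.6 + 3.3) / 5 = 3.2200%
Σ(r − r̄)² = 145.9480; sample σ = √(145.9480/4) = 6.0404%
IR = r̄ / tracking error = 3.2200 / 6.0404 = 0.5331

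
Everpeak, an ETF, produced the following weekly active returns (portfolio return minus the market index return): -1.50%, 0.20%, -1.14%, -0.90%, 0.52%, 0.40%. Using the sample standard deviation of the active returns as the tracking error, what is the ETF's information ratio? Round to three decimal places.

r̄ = (-1.5 + 0.2 − 1.14 − 0.9 + 0.52 + 0.4) / 6 = -0.4033%
Σ(r − r̄)² = 3.8539; sample σ = √(3.8539/5) = 0.8779%
IR = r̄ / tracking error = -0.4033 / 0.8779 = -0.4594

-0.459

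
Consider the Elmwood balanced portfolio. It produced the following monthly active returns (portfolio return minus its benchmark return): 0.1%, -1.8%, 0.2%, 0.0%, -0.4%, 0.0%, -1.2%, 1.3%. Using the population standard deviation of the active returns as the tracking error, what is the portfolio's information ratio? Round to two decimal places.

Mean return r̄ = -1.80 / 8 = -0.2250%
Population σ = √[Σ(r − r̄)² / 8] = √[6.1750 / 8] = √0.7719 = 0.8786%
IR = r̄ / tracking error = -0.2250 / 0.8786 = -0.2561

-0.26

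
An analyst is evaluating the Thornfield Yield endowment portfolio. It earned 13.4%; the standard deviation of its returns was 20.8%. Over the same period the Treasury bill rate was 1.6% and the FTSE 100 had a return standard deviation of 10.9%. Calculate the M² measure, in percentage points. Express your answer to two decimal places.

7.78

Sharpe = (Rp − Rf) / σp = (13.4% − 1.6%) / 20.8% = 0.5673
M² = Rf + Sharpe × σm = 1.6% + 0.5673 × 10.9% = 7.7836%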